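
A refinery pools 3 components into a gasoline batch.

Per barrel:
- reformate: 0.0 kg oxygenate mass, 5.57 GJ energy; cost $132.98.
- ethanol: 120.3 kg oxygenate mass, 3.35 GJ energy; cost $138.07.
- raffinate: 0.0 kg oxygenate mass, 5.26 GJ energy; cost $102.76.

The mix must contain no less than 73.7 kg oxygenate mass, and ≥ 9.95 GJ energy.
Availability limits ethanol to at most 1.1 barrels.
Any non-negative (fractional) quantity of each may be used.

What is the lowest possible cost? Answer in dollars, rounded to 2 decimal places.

$238.88

This is a linear program. Let x1 = barrels of reformate, x2 = barrels of ethanol, x3 = barrels of raffinate.
Minimise 132.98x1 + 138.07x2 + 102.76x3 s.t.:
  120.3x2 ≥ 73.7   (oxygenate mass)
  5.57x1 + 3.35x2 + 5.26x3 ≥ 9.95   (energy)
  x2 ≤ 1.1
  x1, x2, x3 ≥ 0.
At the optimum only ethanol, raffinate are positive (reformate = 0). Binding constraints: oxygenate mass and energy.
Optimal quantities: ethanol = 0.61264 barrels, raffinate = 1.5015 barrels.
Objective = 138.07·0.61264 + 102.76·1.5015 = 238.8813.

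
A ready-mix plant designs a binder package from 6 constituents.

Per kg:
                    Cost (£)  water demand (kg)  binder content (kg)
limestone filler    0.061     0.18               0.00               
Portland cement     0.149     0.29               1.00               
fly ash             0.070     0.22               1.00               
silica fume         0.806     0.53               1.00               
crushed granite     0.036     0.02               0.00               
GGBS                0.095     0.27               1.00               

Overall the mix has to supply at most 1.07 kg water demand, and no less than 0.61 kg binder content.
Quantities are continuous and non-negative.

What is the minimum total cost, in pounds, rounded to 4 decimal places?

Treat it as an LP. Let x1 = kg of limestone filler, x2 = kg of Portland cement, x3 = kg of fly ash, x4 = kg of silica fume, x5 = kg of crushed granite, x6 = kg of GGBS.
Minimise 0.061x1 + 0.149x2 + 0.07x3 + 0.806x4 + 0.036x5 + 0.095x6 subject to:
  0.18x1 + 0.29x2 + 0.22x3 + 0.53x4 + 0.02x5 + 0.27x6 ≤ 1.07   (water demand)
  1x2 + 1x3 + 1x4 + 1x6 ≥ 0.61   (binder content)
  x1, x2, x3, x4, x5, x6 ≥ 0.
The cheapest feasible vertex uses only fly ash; limestone filler, Portland cement, silica fume, crushed granite, GGBS are not used. Binding constraint: binder content.
That vertex is x3 = 0.61.
Cost = 0.07·0.61 = 0.042700.

£0.0427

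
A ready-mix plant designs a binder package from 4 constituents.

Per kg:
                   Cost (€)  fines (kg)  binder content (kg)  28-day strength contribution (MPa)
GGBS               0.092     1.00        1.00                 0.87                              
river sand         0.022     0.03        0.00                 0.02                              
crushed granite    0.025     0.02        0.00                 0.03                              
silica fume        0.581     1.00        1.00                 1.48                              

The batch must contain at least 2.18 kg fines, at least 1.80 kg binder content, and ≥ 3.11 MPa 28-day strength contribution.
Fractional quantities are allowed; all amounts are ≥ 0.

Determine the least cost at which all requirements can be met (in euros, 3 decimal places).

Set it up as a linear program. Let x1 = kg of GGBS, x2 = kg of river sand, x3 = kg of crushed granite, x4 = kg of silica fume.
min 0.092x1 + 0.022x2 + 0.025x3 + 0.581x4 s.t.:
  1x1 + 0.03x2 + 0.02x3 + 1x4 ≥ 2.18   (fines)
  1x1 + 1x4 ≥ 1.8   (binder content)
  0.87x1 + 0.02x2 + 0.03x3 + 1.48x4 ≥ 3.11   (28-day strength contribution)
  x1, x2, x3, x4 ≥ 0.
The cheapest feasible vertex uses only GGBS; river sand, crushed granite, silica fume are not used. There the 28-day strength contribution constraint is tight.
Solving gives x1 = 3.575.
Cost = 0.092·3.575 = 0.32890.

€0.329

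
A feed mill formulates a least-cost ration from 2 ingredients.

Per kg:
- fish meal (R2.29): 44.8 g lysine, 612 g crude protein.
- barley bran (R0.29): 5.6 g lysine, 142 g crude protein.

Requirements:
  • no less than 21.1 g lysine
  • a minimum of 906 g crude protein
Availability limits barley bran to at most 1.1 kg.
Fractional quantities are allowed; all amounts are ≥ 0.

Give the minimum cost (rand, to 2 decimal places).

R3.12

This is a linear program. Let x1 = kg of fish meal, x2 = kg of barley bran.
min 2.29x1 + 0.29x2 s.t.:
  44.8x1 + 5.6x2 ≥ 21.1   (lysine)
  612x1 + 142x2 ≥ 906   (crude protein)
  x2 ≤ 1.1
  x1, x2 ≥ 0.
Both inputs are positive at the optimum. There the crude protein and the barley bran cap constraints are tight.
That vertex is x1 = 1.225, x2 = 1.1.
Objective = 2.29·1.225 + 0.29·1.1 = 3.1243.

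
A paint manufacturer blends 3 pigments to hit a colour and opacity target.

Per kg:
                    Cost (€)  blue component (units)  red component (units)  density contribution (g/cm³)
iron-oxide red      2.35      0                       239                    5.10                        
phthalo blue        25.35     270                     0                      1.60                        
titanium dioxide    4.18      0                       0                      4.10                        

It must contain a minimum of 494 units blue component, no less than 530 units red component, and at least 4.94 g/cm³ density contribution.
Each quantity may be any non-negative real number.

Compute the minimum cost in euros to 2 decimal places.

Set it up as a linear program. Let x1 = kg of iron-oxide red, x2 = kg of phthalo blue, x3 = kg of titanium dioxide.
Minimise 2.35x1 + 25.35x2 + 4.18x3 s.t.:
  270x2 ≥ 494   (blue component)
  239x1 ≥ 530   (red component)
  5.1x1 + 1.6x2 + 4.1x3 ≥ 4.94   (density contribution)
  x1, x2, x3 ≥ 0.
The minimum-cost mix takes nothing from titanium dioxide — only iron-oxide red, phthalo blue. The blue component and red component requirements are met with equality.
Optimal quantities: iron-oxide red = 2.2176 kg, phthalo blue = 1.8296 kg.
Cost = 2.35·2.2176 + 25.35·1.8296 = 51.5917.

€51.59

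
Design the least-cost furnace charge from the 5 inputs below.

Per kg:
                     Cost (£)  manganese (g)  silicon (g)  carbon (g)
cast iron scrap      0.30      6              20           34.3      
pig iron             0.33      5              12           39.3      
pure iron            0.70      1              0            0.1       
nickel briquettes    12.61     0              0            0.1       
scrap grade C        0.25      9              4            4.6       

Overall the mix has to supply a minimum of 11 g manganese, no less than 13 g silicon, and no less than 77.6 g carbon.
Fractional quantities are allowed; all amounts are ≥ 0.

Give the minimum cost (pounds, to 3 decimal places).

Let x1 = kg of cast iron scrap, x2 = kg of pig iron, x3 = kg of pure iron, x4 = kg of nickel briquettes, x5 = kg of scrap grade C.
Minimise 0.3x1 + 0.33x2 + 0.7x3 + 12.61x4 + 0.25x5 s.t.:
  6x1 + 5x2 + 1x3 + 9x5 ≥ 11   (manganese)
  20x1 + 12x2 + 4x5 ≥ 13   (silicon)
  34.3x1 + 39.3x2 + 0.1x3 + 0.1x4 + 4.6x5 ≥ 77.6   (carbon)
  x1, x2, x3, x4, x5 ≥ 0.
The minimum-cost mix takes nothing from pure iron, nickel briquettes, scrap grade C — only cast iron scrap, pig iron. There the manganese and carbon constraints are tight.
That vertex is x1 = 0.689, x2 = 1.373.
Cost = 0.3·0.689 + 0.33·1.373 = 0.65979.

£0.660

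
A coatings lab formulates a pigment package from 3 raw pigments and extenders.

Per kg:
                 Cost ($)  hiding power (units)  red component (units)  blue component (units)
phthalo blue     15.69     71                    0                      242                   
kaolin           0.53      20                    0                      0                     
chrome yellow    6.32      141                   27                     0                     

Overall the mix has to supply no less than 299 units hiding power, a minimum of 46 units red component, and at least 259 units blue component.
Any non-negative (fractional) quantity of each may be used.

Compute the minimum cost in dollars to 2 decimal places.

Let x1 = kg of phthalo blue, x2 = kg of kaolin, x3 = kg of chrome yellow.
Minimise 15.69x1 + 0.53x2 + 6.32x3 with:
  71x1 + 20x2 + 141x3 ≥ 299   (hiding power)
  27x3 ≥ 46   (red component)
  242x1 ≥ 259   (blue component)
  x1, x2, x3 ≥ 0.
At the optimum only phthalo blue, chrome yellow are positive (kaolin = 0). Binding constraints: red component and blue component.
So phthalo blue = 1.07 kg, chrome yellow = 1.704 kg.
Cost = 15.69·1.07 + 6.32·1.704 = 27.5576.

$27.56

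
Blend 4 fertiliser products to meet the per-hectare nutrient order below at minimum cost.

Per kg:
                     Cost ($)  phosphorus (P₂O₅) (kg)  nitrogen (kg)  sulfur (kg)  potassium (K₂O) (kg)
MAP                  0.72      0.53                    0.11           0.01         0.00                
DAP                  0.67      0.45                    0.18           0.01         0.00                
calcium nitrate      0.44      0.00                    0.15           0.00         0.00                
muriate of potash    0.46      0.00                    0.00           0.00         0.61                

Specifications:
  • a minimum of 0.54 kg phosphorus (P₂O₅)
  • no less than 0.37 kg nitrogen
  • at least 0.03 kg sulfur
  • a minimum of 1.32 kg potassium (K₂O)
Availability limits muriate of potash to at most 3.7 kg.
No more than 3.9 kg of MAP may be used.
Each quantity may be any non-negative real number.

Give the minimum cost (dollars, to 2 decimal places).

Set it up as a linear program. Let x1 = kg of MAP, x2 = kg of DAP, x3 = kg of calcium nitrate, x4 = kg of muriate of potash.
Minimise 0.72x1 + 0.67x2 + 0.44x3 + 0.46x4 with:
  0.53x1 + 0.45x2 ≥ 0.54   (phosphorus (P₂O₅))
  0.11x1 + 0.18x2 + 0.15x3 ≥ 0.37   (nitrogen)
  0.01x1 + 0.01x2 ≥ 0.03   (sulfur)
  0.61x4 ≥ 1.32   (potassium (K₂O))
  x4 ≤ 3.7
  x1 ≤ 3.9
  x1, x2, x3, x4 ≥ 0.
The minimum-cost mix takes nothing from MAP, calcium nitrate — only DAP, muriate of potash. Binding constraints: sulfur and potassium (K₂O).
Optimal quantities: DAP = 3 kg, muriate of potash = 2.164 kg.
Hence cost = 0.67·3 + 0.46·2.164 = $3.0054.

$3.01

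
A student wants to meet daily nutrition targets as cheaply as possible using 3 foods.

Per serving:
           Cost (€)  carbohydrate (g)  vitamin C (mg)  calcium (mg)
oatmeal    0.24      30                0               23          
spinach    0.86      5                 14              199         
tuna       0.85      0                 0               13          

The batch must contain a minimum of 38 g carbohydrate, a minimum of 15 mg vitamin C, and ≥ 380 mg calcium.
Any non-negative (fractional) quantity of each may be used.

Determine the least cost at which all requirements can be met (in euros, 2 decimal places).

€1.78

Let x1 = servings of oatmeal, x2 = servings of spinach, x3 = servings of tuna.
Minimize 0.24x1 + 0.86x2 + 0.85x3 subject to:
  30x1 + 5x2 ≥ 38   (carbohydrate)
  14x2 ≥ 15   (vitamin C)
  23x1 + 199x2 + 13x3 ≥ 380   (calcium)
  x1, x2, x3 ≥ 0.
The minimum-cost mix takes nothing from tuna — only oatmeal, spinach. There the carbohydrate and calcium constraints are tight.
Solving gives x1 = 0.967, x2 = 1.798.
Total cost: 0.24·0.967 + 0.86·1.798 = 1.7784.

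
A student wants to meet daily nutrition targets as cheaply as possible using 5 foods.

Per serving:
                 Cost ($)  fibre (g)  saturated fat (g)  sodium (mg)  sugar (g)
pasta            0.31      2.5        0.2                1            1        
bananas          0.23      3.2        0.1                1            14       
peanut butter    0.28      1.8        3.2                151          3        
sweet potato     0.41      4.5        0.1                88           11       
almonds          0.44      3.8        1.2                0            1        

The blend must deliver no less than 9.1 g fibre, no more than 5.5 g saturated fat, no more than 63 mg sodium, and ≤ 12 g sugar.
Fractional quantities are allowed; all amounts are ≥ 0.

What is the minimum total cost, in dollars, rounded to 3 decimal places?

Let x1 = servings of pasta, x2 = servings of bananas, x3 = servings of peanut butter, x4 = servings of sweet potato, x5 = servings of almonds.
min 0.31x1 + 0.23x2 + 0.28x3 + 0.41x4 + 0.44x5 with:
  2.5x1 + 3.2x2 + 1.8x3 + 4.5x4 + 3.8x5 ≥ 9.1   (fibre)
  0.2x1 + 0.1x2 + 3.2x3 + 0.1x4 + 1.2x5 ≤ 5.5   (saturated fat)
  1x1 + 1x2 + 151x3 + 88x4 ≤ 63   (sodium)
  1x1 + 14x2 + 3x3 + 11x4 + 1x5 ≤ 12   (sugar)
  x1, x2, x3, x4, x5 ≥ 0.
The cheapest feasible vertex uses only bananas, sweet potato, almonds; pasta, peanut butter are not used. The fibre, sodium, sugar requirements are met with equality.
Solving gives x2 = 0.1976, x4 = 0.7137, x5 = 1.383.
Cost = 0.23·0.1976 + 0.41·0.7137 + 0.44·1.383 = 0.94659.

$0.947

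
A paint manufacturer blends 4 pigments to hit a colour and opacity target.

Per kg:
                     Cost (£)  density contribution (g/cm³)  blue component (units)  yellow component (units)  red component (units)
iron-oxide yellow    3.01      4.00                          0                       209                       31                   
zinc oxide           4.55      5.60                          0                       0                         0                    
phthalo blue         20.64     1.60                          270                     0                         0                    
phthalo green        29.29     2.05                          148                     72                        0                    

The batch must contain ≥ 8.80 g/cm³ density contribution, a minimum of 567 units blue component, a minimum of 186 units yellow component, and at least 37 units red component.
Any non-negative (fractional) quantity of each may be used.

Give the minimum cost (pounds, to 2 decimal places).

Let x1 = kg of iron-oxide yellow, x2 = kg of zinc oxide, x3 = kg of phthalo blue, x4 = kg of phthalo green.
Minimize 3.01x1 + 4.55x2 + 20.64x3 + 29.29x4 s.t.:
  4x1 + 5.6x2 + 1.6x3 + 2.05x4 ≥ 8.8   (density contribution)
  270x3 + 148x4 ≥ 567   (blue component)
  209x1 + 72x4 ≥ 186   (yellow component)
  31x1 ≥ 37   (red component)
  x1, x2, x3, x4 ≥ 0.
The cheapest feasible vertex uses only iron-oxide yellow, phthalo blue; zinc oxide, phthalo green are not used. The density contribution and blue component requirements are met with equality.
That vertex is x1 = 1.36, x3 = 2.1.
Hence cost = 3.01·1.36 + 20.64·2.1 = £47.4376.

£47.44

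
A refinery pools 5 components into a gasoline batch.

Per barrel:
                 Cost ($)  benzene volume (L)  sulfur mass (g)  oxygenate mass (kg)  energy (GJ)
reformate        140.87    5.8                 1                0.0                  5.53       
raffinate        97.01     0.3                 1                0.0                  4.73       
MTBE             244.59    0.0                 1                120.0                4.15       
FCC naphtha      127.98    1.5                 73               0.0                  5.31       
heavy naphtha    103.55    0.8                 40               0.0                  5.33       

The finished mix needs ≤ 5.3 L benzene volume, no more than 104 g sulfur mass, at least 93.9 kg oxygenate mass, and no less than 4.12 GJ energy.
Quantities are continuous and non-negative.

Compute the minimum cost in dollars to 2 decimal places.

Let x1 = barrels of reformate, x2 = barrels of raffinate, x3 = barrels of MTBE, x4 = barrels of FCC naphtha, x5 = barrels of heavy naphtha.
Minimize 140.87x1 + 97.01x2 + 244.59x3 + 127.98x4 + 103.55x5 s.t.:
  5.8x1 + 0.3x2 + 1.5x4 + 0.8x5 ≤ 5.3   (benzene volume)
  1x1 + 1x2 + 1x3 + 73x4 + 40x5 ≤ 104   (sulfur mass)
  120x3 ≥ 93.9   (oxygenate mass)
  5.53x1 + 4.73x2 + 4.15x3 + 5.31x4 + 5.33x5 ≥ 4.12   (energy)
  x1, x2, x3, x4, x5 ≥ 0.
The optimal basis is {MTBE, heavy naphtha}; reformate, raffinate, FCC naphtha drop out. Binding constraints: oxygenate mass and energy.
Solving gives x3 = 0.7825, x5 = 0.1637.
Cost = 244.59·0.7825 + 103.55·0.1637 = 208.3428.

$208.34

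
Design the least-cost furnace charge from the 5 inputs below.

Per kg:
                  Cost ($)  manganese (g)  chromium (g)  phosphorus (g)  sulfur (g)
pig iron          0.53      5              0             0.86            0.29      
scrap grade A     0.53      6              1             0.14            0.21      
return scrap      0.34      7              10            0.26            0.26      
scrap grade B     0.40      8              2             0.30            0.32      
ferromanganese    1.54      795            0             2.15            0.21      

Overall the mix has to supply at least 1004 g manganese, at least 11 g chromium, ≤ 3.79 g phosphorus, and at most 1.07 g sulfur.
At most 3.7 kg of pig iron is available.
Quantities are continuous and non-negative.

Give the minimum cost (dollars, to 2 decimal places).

Set it up as a linear program. Let x1 = kg of pig iron, x2 = kg of scrap grade A, x3 = kg of return scrap, x4 = kg of scrap grade B, x5 = kg of ferromanganese.
min 0.53x1 + 0.53x2 + 0.34x3 + 0.4x4 + 1.54x5 with:
  5x1 + 6x2 + 7x3 + 8x4 + 795x5 ≥ 1004   (manganese)
  1x2 + 10x3 + 2x4 ≥ 11   (chromium)
  0.86x1 + 0.14x2 + 0.26x3 + 0.3x4 + 2.15x5 ≤ 3.79   (phosphorus)
  0.29x1 + 0.21x2 + 0.26x3 + 0.32x4 + 0.21x5 ≤ 1.07   (sulfur)
  x1 ≤ 3.7
  x1, x2, x3, x4, x5 ≥ 0.
At the optimum only return scrap, ferromanganese are positive (pig iron, scrap grade A, scrap grade B = 0). The manganese and chromium requirements are met with equality.
That vertex is x3 = 1.1, x5 = 1.253.
Hence cost = 0.34·1.1 + 1.54·1.253 = $2.3036.

$2.30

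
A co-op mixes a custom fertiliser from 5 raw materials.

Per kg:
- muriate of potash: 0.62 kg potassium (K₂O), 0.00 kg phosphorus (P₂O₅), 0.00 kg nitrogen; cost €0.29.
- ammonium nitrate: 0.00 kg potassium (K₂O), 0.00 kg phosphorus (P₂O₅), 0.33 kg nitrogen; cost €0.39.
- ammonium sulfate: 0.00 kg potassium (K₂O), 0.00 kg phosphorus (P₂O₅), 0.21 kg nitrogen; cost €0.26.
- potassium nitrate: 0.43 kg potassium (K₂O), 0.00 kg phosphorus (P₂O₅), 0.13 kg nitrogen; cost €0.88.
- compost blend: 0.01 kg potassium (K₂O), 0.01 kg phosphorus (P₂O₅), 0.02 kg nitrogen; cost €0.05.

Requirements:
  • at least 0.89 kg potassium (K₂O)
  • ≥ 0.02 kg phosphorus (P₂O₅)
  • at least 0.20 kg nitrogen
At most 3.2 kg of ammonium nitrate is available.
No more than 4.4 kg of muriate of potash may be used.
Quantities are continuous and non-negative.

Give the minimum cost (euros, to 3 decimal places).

Let x1 = kg of muriate of potash, x2 = kg of ammonium nitrate, x3 = kg of ammonium sulfate, x4 = kg of potassium nitrate, x5 = kg of compost blend.
Minimise 0.29x1 + 0.39x2 + 0.26x3 + 0.88x4 + 0.05x5 subject to:
  0.62x1 + 0.43x4 + 0.01x5 ≥ 0.89   (potassium (K₂O))
  0.01x5 ≥ 0.02   (phosphorus (P₂O₅))
  0.33x2 + 0.21x3 + 0.13x4 + 0.02x5 ≥ 0.2   (nitrogen)
  x2 ≤ 3.2
  x1 ≤ 4.4
  x1, x2, x3, x4, x5 ≥ 0.
The cheapest feasible vertex uses only muriate of potash, ammonium nitrate, compost blend; ammonium sulfate, potassium nitrate are not used. Binding constraints: potassium (K₂O), phosphorus (P₂O₅), nitrogen.
So muriate of potash = 1.403 kg, ammonium nitrate = 0.4848 kg, compost blend = 2 kg.
Total cost: 0.29·1.403 + 0.39·0.4848 + 0.05·2 = 0.69594.

€0.696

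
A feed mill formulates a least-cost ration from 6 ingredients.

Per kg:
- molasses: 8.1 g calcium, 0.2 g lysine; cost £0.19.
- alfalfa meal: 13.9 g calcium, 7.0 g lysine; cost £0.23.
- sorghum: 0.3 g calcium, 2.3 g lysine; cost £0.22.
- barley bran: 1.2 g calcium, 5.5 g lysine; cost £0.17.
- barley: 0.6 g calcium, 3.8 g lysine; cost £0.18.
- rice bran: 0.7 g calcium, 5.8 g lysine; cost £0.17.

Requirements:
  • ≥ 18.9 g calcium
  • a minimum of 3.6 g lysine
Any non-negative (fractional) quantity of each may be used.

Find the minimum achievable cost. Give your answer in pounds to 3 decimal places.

£0.313

Set it up as a linear program. Let x1 = kg of molasses, x2 = kg of alfalfa meal, x3 = kg of sorghum, x4 = kg of barley bran, x5 = kg of barley, x6 = kg of rice bran.
Minimize 0.19x1 + 0.23x2 + 0.22x3 + 0.17x4 + 0.18x5 + 0.17x6 subject to:
  8.1x1 + 13.9x2 + 0.3x3 + 1.2x4 + 0.6x5 + 0.7x6 ≥ 18.9   (calcium)
  0.2x1 + 7x2 + 2.3x3 + 5.5x4 + 3.8x5 + 5.8x6 ≥ 3.6   (lysine)
  x1, x2, x3, x4, x5, x6 ≥ 0.
The minimum-cost mix takes nothing from molasses, sorghum, barley bran, barley, rice bran — only alfalfa meal. Binding constraint: calcium.
Solving gives x2 = 1.36.
Total cost: 0.23·1.36 = 0.31280.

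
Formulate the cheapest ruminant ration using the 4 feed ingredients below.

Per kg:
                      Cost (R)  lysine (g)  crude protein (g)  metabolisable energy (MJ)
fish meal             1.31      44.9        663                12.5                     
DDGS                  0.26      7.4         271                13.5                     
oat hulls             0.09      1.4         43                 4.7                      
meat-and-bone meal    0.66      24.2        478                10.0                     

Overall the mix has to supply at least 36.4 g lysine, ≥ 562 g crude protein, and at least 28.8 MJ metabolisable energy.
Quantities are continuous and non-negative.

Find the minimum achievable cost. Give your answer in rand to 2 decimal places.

R1.07

Let x1 = kg of fish meal, x2 = kg of DDGS, x3 = kg of oat hulls, x4 = kg of meat-and-bone meal.
Minimise 1.31x1 + 0.26x2 + 0.09x3 + 0.66x4 with:
  44.9x1 + 7.4x2 + 1.4x3 + 24.2x4 ≥ 36.4   (lysine)
  663x1 + 271x2 + 43x3 + 478x4 ≥ 562   (crude protein)
  12.5x1 + 13.5x2 + 4.7x3 + 10x4 ≥ 28.8   (metabolisable energy)
  x1, x2, x3, x4 ≥ 0.
The cheapest feasible vertex uses only DDGS, meat-and-bone meal; fish meal, oat hulls are not used. Binding constraints: lysine and metabolisable energy.
Solving gives x2 = 1.318, x4 = 1.101.
Objective = 0.26·1.318 + 0.66·1.101 = 1.0693.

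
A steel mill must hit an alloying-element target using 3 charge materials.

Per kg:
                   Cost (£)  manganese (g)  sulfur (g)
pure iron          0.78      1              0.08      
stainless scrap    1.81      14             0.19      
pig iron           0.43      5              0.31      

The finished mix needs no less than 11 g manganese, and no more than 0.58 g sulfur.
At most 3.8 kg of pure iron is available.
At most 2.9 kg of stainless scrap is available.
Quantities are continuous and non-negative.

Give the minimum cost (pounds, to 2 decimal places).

Let x1 = kg of pure iron, x2 = kg of stainless scrap, x3 = kg of pig iron.
Minimize 0.78x1 + 1.81x2 + 0.43x3 subject to:
  1x1 + 14x2 + 5x3 ≥ 11   (manganese)
  0.08x1 + 0.19x2 + 0.31x3 ≤ 0.58   (sulfur)
  x1 ≤ 3.8
  x2 ≤ 2.9
  x1, x2, x3 ≥ 0.
The minimum-cost mix takes nothing from pure iron — only stainless scrap, pig iron. Binding constraints: manganese and sulfur.
Optimal quantities: stainless scrap = 0.1504 kg, pig iron = 1.779 kg.
Hence cost = 1.81·0.1504 + 0.43·1.779 = £1.0372.

£1.04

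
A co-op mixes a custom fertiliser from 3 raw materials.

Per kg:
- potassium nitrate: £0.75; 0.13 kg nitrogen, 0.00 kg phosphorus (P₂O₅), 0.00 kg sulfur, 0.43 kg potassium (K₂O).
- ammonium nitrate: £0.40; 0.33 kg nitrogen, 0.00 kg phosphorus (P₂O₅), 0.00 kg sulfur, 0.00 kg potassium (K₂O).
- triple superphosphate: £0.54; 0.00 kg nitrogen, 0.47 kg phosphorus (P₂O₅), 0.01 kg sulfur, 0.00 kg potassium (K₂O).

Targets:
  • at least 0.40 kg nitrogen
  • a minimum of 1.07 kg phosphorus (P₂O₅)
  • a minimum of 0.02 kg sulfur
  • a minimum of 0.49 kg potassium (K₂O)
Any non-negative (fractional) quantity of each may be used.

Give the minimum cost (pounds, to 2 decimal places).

£2.39

This is a linear program. Let x1 = kg of potassium nitrate, x2 = kg of ammonium nitrate, x3 = kg of triple superphosphate.
min 0.75x1 + 0.4x2 + 0.54x3 subject to:
  0.13x1 + 0.33x2 ≥ 0.4   (nitrogen)
  0.47x3 ≥ 1.07   (phosphorus (P₂O₅))
  0.01x3 ≥ 0.02   (sulfur)
  0.43x1 ≥ 0.49   (potassium (K₂O))
  x1, x2, x3 ≥ 0.
The optimal mix uses every input. There the nitrogen, phosphorus (P₂O₅), potassium (K₂O) constraints are tight.
So potassium nitrate = 1.14 kg, ammonium nitrate = 0.7632 kg, triple superphosphate = 2.277 kg.
Hence cost = 0.75·1.14 + 0.4·0.7632 + 0.54·2.277 = £2.3899.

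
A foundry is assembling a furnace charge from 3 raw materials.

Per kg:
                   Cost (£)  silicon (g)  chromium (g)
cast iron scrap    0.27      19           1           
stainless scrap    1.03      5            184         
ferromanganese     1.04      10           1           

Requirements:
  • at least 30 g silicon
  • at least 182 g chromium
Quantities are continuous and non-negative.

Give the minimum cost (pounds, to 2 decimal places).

£1.37

Set it up as a linear program. Let x1 = kg of cast iron scrap, x2 = kg of stainless scrap, x3 = kg of ferromanganese.
Minimise 0.27x1 + 1.03x2 + 1.04x3 subject to:
  19x1 + 5x2 + 10x3 ≥ 30   (silicon)
  1x1 + 184x2 + 1x3 ≥ 182   (chromium)
  x1, x2, x3 ≥ 0.
The cheapest feasible vertex uses only cast iron scrap, stainless scrap; ferromanganese is not used. There the silicon and chromium constraints are tight.
That vertex is x1 = 1.321, x2 = 0.982.
Cost = 0.27·1.321 + 1.03·0.982 = 1.3681.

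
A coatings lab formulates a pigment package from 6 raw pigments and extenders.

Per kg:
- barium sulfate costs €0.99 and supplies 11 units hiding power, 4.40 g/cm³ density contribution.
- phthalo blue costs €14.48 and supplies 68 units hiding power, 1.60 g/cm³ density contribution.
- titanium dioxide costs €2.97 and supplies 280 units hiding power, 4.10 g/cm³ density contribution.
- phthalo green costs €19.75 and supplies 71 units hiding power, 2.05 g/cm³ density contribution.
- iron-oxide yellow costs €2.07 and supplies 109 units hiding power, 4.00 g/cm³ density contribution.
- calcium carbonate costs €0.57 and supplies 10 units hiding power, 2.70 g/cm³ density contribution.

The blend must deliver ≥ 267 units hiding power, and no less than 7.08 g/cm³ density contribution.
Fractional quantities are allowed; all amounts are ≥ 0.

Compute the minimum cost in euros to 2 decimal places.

This is a linear program. Let x1 = kg of barium sulfate, x2 = kg of phthalo blue, x3 = kg of titanium dioxide, x4 = kg of phthalo green, x5 = kg of iron-oxide yellow, x6 = kg of calcium carbonate.
min 0.99x1 + 14.48x2 + 2.97x3 + 19.75x4 + 2.07x5 + 0.57x6 s.t.:
  11x1 + 68x2 + 280x3 + 71x4 + 109x5 + 10x6 ≥ 267   (hiding power)
  4.4x1 + 1.6x2 + 4.1x3 + 2.05x4 + 4x5 + 2.7x6 ≥ 7.08   (density contribution)
  x1, x2, x3, x4, x5, x6 ≥ 0.
The optimal basis is {titanium dioxide, calcium carbonate}; barium sulfate, phthalo blue, phthalo green, iron-oxide yellow drop out. The hiding power and density contribution requirements are met with equality.
Solving gives x3 = 0.9092, x6 = 1.242.
Total cost: 2.97·0.9092 + 0.57·1.242 = 3.4083.

€3.41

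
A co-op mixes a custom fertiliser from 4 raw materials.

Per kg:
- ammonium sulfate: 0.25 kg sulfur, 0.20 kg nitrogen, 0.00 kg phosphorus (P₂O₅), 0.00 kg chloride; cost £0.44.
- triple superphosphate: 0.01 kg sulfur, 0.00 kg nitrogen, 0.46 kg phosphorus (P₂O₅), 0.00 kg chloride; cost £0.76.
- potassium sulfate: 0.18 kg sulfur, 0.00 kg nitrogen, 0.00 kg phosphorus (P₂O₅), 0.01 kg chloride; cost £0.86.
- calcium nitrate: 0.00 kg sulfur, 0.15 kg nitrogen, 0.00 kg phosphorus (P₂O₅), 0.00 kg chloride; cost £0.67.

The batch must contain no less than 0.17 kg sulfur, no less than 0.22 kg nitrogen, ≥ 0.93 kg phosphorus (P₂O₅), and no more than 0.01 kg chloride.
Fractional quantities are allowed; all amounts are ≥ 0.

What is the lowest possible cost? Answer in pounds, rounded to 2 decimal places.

This is a linear program. Let x1 = kg of ammonium sulfate, x2 = kg of triple superphosphate, x3 = kg of potassium sulfate, x4 = kg of calcium nitrate.
min 0.44x1 + 0.76x2 + 0.86x3 + 0.67x4 with:
  0.25x1 + 0.01x2 + 0.18x3 ≥ 0.17   (sulfur)
  0.2x1 + 0.15x4 ≥ 0.22   (nitrogen)
  0.46x2 ≥ 0.93   (phosphorus (P₂O₅))
  0.01x3 ≤ 0.01   (chloride)
  x1, x2, x3, x4 ≥ 0.
The optimal basis is {ammonium sulfate, triple superphosphate}; potassium sulfate, calcium nitrate drop out. There the nitrogen and phosphorus (P₂O₅) constraints are tight.
So ammonium sulfate = 1.1 kg, triple superphosphate = 2.022 kg.
Cost = 0.44·1.1 + 0.76·2.022 = 2.0207.

£2.02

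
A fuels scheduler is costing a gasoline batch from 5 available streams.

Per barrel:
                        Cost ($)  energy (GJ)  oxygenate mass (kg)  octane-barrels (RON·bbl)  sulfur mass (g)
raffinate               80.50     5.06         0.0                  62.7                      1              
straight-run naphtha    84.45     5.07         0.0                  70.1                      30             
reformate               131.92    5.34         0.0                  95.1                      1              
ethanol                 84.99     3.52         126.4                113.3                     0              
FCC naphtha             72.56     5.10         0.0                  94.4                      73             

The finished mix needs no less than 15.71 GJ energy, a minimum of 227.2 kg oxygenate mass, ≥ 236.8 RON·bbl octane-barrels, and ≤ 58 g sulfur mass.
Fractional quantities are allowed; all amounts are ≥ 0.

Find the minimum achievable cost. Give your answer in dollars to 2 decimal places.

$295.35

Set it up as a linear program. Let x1 = barrels of raffinate, x2 = barrels of straight-run naphtha, x3 = barrels of reformate, x4 = barrels of ethanol, x5 = barrels of FCC naphtha.
Minimize 80.5x1 + 84.45x2 + 131.92x3 + 84.99x4 + 72.56x5 subject to:
  5.06x1 + 5.07x2 + 5.34x3 + 3.52x4 + 5.1x5 ≥ 15.71   (energy)
  126.4x4 ≥ 227.2   (oxygenate mass)
  62.7x1 + 70.1x2 + 95.1x3 + 113.3x4 + 94.4x5 ≥ 236.8   (octane-barrels)
  1x1 + 30x2 + 1x3 + 73x5 ≤ 58   (sulfur mass)
  x1, x2, x3, x4, x5 ≥ 0.
The optimal basis is {raffinate, ethanol, FCC naphtha}; straight-run naphtha, reformate drop out. The energy, oxygenate mass, sulfur mass requirements are met with equality.
Optimal quantities: raffinate = 1.06828 barrels, ethanol = 1.79747 barrels, FCC naphtha = 0.779887 barrels.
Hence cost = 80.5·1.06828 + 84.99·1.79747 + 72.56·0.779887 = $295.3521.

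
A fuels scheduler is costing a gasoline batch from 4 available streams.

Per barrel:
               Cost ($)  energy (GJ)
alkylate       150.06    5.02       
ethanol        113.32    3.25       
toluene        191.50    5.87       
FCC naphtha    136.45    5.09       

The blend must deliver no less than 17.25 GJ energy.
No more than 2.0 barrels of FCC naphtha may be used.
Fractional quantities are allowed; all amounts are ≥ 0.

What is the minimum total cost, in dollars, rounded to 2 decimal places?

Let x1 = barrels of alkylate, x2 = barrels of ethanol, x3 = barrels of toluene, x4 = barrels of FCC naphtha.
Minimize 150.06x1 + 113.32x2 + 191.5x3 + 136.45x4 s.t.:
  5.02x1 + 3.25x2 + 5.87x3 + 5.09x4 ≥ 17.25   (energy)
  x4 ≤ 2
  x1, x2, x3, x4 ≥ 0.
The minimum-cost mix takes nothing from ethanol, toluene — only alkylate, FCC naphtha. There the energy and the FCC naphtha cap constraints are tight.
Solving gives x1 = 1.4084, x4 = 2.
Total cost: 150.06·1.4084 + 136.45·2 = 484.2445.

$484.24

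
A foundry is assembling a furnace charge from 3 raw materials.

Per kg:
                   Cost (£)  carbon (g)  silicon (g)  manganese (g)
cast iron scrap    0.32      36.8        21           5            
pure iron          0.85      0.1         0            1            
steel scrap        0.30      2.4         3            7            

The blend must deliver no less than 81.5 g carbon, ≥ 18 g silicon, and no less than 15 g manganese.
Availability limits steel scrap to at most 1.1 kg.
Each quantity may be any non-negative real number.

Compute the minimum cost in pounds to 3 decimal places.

This is a linear program. Let x1 = kg of cast iron scrap, x2 = kg of pure iron, x3 = kg of steel scrap.
Minimise 0.32x1 + 0.85x2 + 0.3x3 with:
  36.8x1 + 0.1x2 + 2.4x3 ≥ 81.5   (carbon)
  21x1 + 3x3 ≥ 18   (silicon)
  5x1 + 1x2 + 7x3 ≥ 15   (manganese)
  x3 ≤ 1.1
  x1, x2, x3 ≥ 0.
The optimal basis is {cast iron scrap, steel scrap}; pure iron drops out. There the carbon and manganese constraints are tight.
Solving gives x1 = 2.176, x3 = 0.5884.
Total cost: 0.32·2.176 + 0.3·0.5884 = 0.87284.

£0.873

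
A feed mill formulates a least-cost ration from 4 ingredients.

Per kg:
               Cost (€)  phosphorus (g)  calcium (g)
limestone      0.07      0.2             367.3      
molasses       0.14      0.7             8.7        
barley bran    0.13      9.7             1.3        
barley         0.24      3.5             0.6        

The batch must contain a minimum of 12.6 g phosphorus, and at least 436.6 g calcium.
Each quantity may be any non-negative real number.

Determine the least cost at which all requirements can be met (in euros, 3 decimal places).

Let x1 = kg of limestone, x2 = kg of molasses, x3 = kg of barley bran, x4 = kg of barley.
min 0.07x1 + 0.14x2 + 0.13x3 + 0.24x4 subject to:
  0.2x1 + 0.7x2 + 9.7x3 + 3.5x4 ≥ 12.6   (phosphorus)
  367.3x1 + 8.7x2 + 1.3x3 + 0.6x4 ≥ 436.6   (calcium)
  x1, x2, x3, x4 ≥ 0.
At the optimum only limestone, barley bran are positive (molasses, barley = 0). Binding constraints: phosphorus and calcium.
Optimal quantities: limestone = 1.184 kg, barley bran = 1.275 kg.
Total cost: 0.07·1.184 + 0.13·1.275 = 0.24863.

€0.249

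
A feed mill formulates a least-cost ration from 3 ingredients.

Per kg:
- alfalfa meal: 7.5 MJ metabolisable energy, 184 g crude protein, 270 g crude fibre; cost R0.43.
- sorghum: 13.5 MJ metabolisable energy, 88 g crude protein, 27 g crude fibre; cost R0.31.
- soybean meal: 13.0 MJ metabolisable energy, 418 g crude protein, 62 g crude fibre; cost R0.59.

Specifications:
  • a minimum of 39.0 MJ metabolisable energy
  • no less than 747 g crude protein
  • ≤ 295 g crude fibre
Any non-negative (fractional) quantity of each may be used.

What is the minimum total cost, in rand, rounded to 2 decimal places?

Set it up as a linear program. Let x1 = kg of alfalfa meal, x2 = kg of sorghum, x3 = kg of soybean meal.
Minimize 0.43x1 + 0.31x2 + 0.59x3 s.t.:
  7.5x1 + 13.5x2 + 13x3 ≥ 39   (metabolisable energy)
  184x1 + 88x2 + 418x3 ≥ 747   (crude protein)
  270x1 + 27x2 + 62x3 ≤ 295   (crude fibre)
  x1, x2, x3 ≥ 0.
The optimal basis is {sorghum, soybean meal}; alfalfa meal drops out. Binding constraints: metabolisable energy and crude protein.
That vertex is x2 = 1.465, x3 = 1.479.
Objective = 0.31·1.465 + 0.59·1.479 = 1.3268.

R1.33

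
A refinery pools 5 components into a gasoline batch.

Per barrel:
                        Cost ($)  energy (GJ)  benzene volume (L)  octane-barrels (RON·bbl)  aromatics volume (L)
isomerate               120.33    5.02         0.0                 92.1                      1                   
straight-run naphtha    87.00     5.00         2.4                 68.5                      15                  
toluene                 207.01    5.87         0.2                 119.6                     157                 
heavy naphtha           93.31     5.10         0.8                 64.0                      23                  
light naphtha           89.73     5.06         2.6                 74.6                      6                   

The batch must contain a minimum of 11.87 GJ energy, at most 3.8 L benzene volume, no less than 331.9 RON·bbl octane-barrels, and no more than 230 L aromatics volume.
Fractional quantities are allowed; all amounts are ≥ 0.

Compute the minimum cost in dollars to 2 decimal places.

$422.33

This is a linear program. Let x1 = barrels of isomerate, x2 = barrels of straight-run naphtha, x3 = barrels of toluene, x4 = barrels of heavy naphtha, x5 = barrels of light naphtha.
Minimize 120.33x1 + 87x2 + 207.01x3 + 93.31x4 + 89.73x5 s.t.:
  5.02x1 + 5x2 + 5.87x3 + 5.1x4 + 5.06x5 ≥ 11.87   (energy)
  2.4x2 + 0.2x3 + 0.8x4 + 2.6x5 ≤ 3.8   (benzene volume)
  92.1x1 + 68.5x2 + 119.6x3 + 64x4 + 74.6x5 ≥ 331.9   (octane-barrels)
  1x1 + 15x2 + 157x3 + 23x4 + 6x5 ≤ 230   (aromatics volume)
  x1, x2, x3, x4, x5 ≥ 0.
At the optimum only isomerate, light naphtha are positive (straight-run naphtha, toluene, heavy naphtha = 0). Binding constraints: benzene volume and octane-barrels.
Solving gives x1 = 2.4199, x5 = 1.4615.
Objective = 120.33·2.4199 + 89.73·1.4615 = 422.3270.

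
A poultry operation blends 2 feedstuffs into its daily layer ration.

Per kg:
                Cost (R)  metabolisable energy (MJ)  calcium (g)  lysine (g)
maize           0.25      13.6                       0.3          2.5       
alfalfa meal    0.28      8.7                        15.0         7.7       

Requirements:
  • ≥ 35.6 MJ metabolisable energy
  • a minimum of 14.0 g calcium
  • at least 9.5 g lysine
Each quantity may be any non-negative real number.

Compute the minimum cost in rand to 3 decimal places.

Treat it as an LP. Let x1 = kg of maize, x2 = kg of alfalfa meal.
min 0.25x1 + 0.28x2 subject to:
  13.6x1 + 8.7x2 ≥ 35.6   (metabolisable energy)
  0.3x1 + 15x2 ≥ 14   (calcium)
  2.5x1 + 7.7x2 ≥ 9.5   (lysine)
  x1, x2 ≥ 0.
Both inputs are positive at the optimum. The metabolisable energy and calcium requirements are met with equality.
Optimal quantities: maize = 2.047 kg, alfalfa meal = 0.8924 kg.
Hence cost = 0.25·2.047 + 0.28·0.8924 = R0.76162.

R0.762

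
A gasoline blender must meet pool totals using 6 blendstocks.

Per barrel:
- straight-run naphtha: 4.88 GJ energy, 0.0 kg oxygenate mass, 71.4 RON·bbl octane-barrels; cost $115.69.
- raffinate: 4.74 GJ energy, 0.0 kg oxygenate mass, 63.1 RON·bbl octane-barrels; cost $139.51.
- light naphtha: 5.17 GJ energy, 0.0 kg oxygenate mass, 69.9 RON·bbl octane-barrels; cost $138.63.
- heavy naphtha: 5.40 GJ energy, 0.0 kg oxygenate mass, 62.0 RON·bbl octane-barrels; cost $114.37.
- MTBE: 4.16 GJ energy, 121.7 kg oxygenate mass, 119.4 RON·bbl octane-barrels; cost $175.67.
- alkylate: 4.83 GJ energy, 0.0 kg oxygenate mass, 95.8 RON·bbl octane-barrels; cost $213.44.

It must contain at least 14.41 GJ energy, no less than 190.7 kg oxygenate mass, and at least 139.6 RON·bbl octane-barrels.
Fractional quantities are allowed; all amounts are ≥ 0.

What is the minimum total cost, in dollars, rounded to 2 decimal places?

$442.41

Let x1 = barrels of straight-run naphtha, x2 = barrels of raffinate, x3 = barrels of light naphtha, x4 = barrels of heavy naphtha, x5 = barrels of MTBE, x6 = barrels of alkylate.
min 115.69x1 + 139.51x2 + 138.63x3 + 114.37x4 + 175.67x5 + 213.44x6 s.t.:
  4.88x1 + 4.74x2 + 5.17x3 + 5.4x4 + 4.16x5 + 4.83x6 ≥ 14.41   (energy)
  121.7x5 ≥ 190.7   (oxygenate mass)
  71.4x1 + 63.1x2 + 69.9x3 + 62x4 + 119.4x5 + 95.8x6 ≥ 139.6   (octane-barrels)
  x1, x2, x3, x4, x5, x6 ≥ 0.
The optimal basis is {heavy naphtha, MTBE}; straight-run naphtha, raffinate, light naphtha, alkylate drop out. Binding constraints: energy and oxygenate mass.
Optimal quantities: heavy naphtha = 1.46137 barrels, MTBE = 1.56697 barrels.
Hence cost = 114.37·1.46137 + 175.67·1.56697 = $442.4065.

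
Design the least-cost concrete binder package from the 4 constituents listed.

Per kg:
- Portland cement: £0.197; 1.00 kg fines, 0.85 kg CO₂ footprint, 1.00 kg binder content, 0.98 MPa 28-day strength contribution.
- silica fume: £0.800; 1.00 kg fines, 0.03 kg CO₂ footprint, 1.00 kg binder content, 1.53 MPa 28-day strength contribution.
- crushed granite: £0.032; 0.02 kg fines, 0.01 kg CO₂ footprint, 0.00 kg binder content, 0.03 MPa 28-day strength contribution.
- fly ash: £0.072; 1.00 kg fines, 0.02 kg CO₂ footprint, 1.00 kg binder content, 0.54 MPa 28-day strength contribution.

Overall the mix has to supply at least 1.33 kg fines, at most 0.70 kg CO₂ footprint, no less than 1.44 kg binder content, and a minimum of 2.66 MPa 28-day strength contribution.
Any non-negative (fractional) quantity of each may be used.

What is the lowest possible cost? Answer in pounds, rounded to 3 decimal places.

Let x1 = kg of Portland cement, x2 = kg of silica fume, x3 = kg of crushed granite, x4 = kg of fly ash.
Minimise 0.197x1 + 0.8x2 + 0.032x3 + 0.072x4 subject to:
  1x1 + 1x2 + 0.02x3 + 1x4 ≥ 1.33   (fines)
  0.85x1 + 0.03x2 + 0.01x3 + 0.02x4 ≤ 0.7   (CO₂ footprint)
  1x1 + 1x2 + 1x4 ≥ 1.44   (binder content)
  0.98x1 + 1.53x2 + 0.03x3 + 0.54x4 ≥ 2.66   (28-day strength contribution)
  x1, x2, x3, x4 ≥ 0.
At the optimum only fly ash is positive (Portland cement, silica fume, crushed granite = 0). The 28-day strength contribution requirement is met with equality.
That vertex is x4 = 4.926.
Hence cost = 0.072·4.926 = £0.35467.

£0.355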